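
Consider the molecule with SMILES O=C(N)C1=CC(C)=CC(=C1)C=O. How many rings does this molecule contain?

In SMILES, each pair of matching ring-closure digits denotes one ring-closing bond; the number of such bonds equals the number of independent rings.
Ring-closure bonds here: 1.

1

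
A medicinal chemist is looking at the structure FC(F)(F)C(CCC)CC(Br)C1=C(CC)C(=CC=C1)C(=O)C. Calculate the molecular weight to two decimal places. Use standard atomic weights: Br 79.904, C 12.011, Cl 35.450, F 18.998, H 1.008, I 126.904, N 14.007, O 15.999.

379.26 g/mol

First, the molecular formula is C17H22BrF3O (counting implicit H from valence).
  Br: 1 × 79.904 = 79.904
  C: 17 × 12.011 = 204.187
  F: 3 × 18.998 = 56.994
  H: 22 × 1.008 = 22.176
  O: 1 × 15.999 = 15.999
Sum: 1×79.904 + 17×12.011 + 3×18.998 + 22×1.008 + 1×15.999 = 379.260 → 379.26 g/mol.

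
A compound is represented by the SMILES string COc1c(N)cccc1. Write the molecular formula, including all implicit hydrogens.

C7H9NO

Walk through each heavy atom and fill implicit hydrogens from standard valence (C 4, N 3, O 2, S 2, halogen 1); for lowercase aromatic atoms, an aromatic c carries 1 H when it has two neighbours and 0 H with three, and aromatic n carries 0 H:
  atom 1: C, bond orders sum to 1 (valence 4) → 3 H
  atom 2: O, bond orders sum to 2 (valence 2) → 0 H
  atom 3: aromatic c, 3 neighbours → 0 H
  atom 4: aromatic c, 3 neighbours → 0 H
  atom 5: N, bond orders sum to 1 (valence 3) → 2 H
  atom 6: aromatic c, 2 neighbours → 1 H
  atom 7: aromatic c, 2 neighbours → 1 H
  atom 8: aromatic c, 2 neighbours → 1 H
  atom 9: aromatic c, 2 neighbours → 1 H
Totals → C:7, H:9, N:1, O:1.
In Hill order: C7H9NO.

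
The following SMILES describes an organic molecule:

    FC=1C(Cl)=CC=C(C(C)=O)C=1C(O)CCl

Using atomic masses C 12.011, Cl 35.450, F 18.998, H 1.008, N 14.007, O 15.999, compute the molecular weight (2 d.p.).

251.08 g/mol

First, the molecular formula is C10H9Cl2FO2 (counting implicit H from valence).
  C: 10 × 12.011 = 120.110
  Cl: 2 × 35.450 = 70.900
  F: 1 × 18.998 = 18.998
  H: 9 × 1.008 = 9.072
  O: 2 × 15.999 = 31.998
Sum: 10×12.011 + 2×35.450 + 1×18.998 + 9×1.008 + 2×15.999 = 251.078 → 251.08 g/mol.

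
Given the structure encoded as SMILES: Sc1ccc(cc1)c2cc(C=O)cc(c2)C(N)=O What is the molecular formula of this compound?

C14H11NO2S

Walk through each heavy atom and fill implicit hydrogens from standard valence (C 4, N 3, O 2, S 2, halogen 1); for lowercase aromatic atoms, an aromatic c carries 1 H when it has two neighbours and 0 H with three, and aromatic n carries 0 H:
  atom 1: S, bond orders sum to 1 (valence 2) → 1 H
  atom 2: aromatic c, 3 neighbours → 0 H
  atom 3: aromatic c, 2 neighbours → 1 H
  atom 4: aromatic c, 2 neighbours → 1 H
  atom 5: aromatic c, 3 neighbours → 0 H
  atom 6: aromatic c, 2 neighbours → 1 H
  atom 7: aromatic c, 2 neighbours → 1 H
  atom 8: aromatic c, 3 neighbours → 0 H
  atom 9: aromatic c, 2 neighbours → 1 H
  atom 10: aromatic c, 3 neighbours → 0 H
  atom 11: C, bond orders sum to 3 (valence 4) → 1 H
  atom 12: O, bond orders sum to 2 (valence 2) → 0 H
  atom 13: aromatic c, 2 neighbours → 1 H
  atom 14: aromatic c, 3 neighbours → 0 H
  atom 15: aromatic c, 2 neighbours → 1 H
  atom 16: C, bond orders sum to 4 (valence 4) → 0 H
  atom 17: N, bond orders sum to 1 (valence 3) → 2 H
  atom 18: O, bond orders sum to 2 (valence 2) → 0 H
Totals → C:14, H:11, N:1, O:2, S:1.
In Hill order: C14H11NO2S.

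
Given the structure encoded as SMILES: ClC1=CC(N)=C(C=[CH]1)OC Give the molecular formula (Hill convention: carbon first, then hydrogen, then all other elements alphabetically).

Walk through each heavy atom and fill implicit hydrogens from standard valence (C 4, N 3, O 2, S 2, halogen 1):
  atom 1: Cl (halogen, monovalent) → 0 H
  atom 2: C, bond orders sum to 4 (valence 4) → 0 H
  atom 3: C, bond orders sum to 3 (valence 4) → 1 H
  atom 4: C, bond orders sum to 4 (valence 4) → 0 H
  atom 5: N, bond orders sum to 1 (valence 3) → 2 H
  atom 6: C, bond orders sum to 4 (valence 4) → 0 H
  atom 7: C, bond orders sum to 3 (valence 4) → 1 H
  atom 8: C with explicit H count 1
  atom 9: O, bond orders sum to 2 (valence 2) → 0 H
  atom 10: C, bond orders sum to 1 (valence 4) → 3 H
Totals → C:7, H:8, Cl:1, N:1, O:1.

C7H8ClNO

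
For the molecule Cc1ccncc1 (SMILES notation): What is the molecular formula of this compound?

C6H7N

Walk through each heavy atom and fill implicit hydrogens from standard valence (C 4, N 3, O 2, S 2, halogen 1); for lowercase aromatic atoms, an aromatic c carries 1 H when it has two neighbours and 0 H with three, and aromatic n carries 0 H:
  atom 1: C, bond orders sum to 1 (valence 4) → 3 H
  atom 2: aromatic c, 3 neighbours → 0 H
  atom 3: aromatic c, 2 neighbours → 1 H
  atom 4: aromatic c, 2 neighbours → 1 H
  atom 5: aromatic n, 2 neighbours → 0 H
  atom 6: aromatic c, 2 neighbours → 1 H
  atom 7: aromatic c, 2 neighbours → 1 H
Totals → C:6, H:7, N:1.
In Hill order: C6H7N.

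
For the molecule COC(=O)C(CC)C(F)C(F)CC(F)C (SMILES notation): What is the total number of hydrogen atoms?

Walk through each heavy atom and fill implicit hydrogens from standard valence (C 4, N 3, O 2, S 2, halogen 1):
  atom 1: C, bond orders sum to 1 (valence 4) → 3 H
  atom 2: O, bond orders sum to 2 (valence 2) → 0 H
  atom 3: C, bond orders sum to 4 (valence 4) → 0 H
  atom 4: O, bond orders sum to 2 (valence 2) → 0 H
  atom 5: C, bond orders sum to 3 (valence 4) → 1 H
  atom 6: C, bond orders sum to 2 (valence 4) → 2 H
  atom 7: C, bond orders sum to 1 (valence 4) → 3 H
  atom 8: C, bond orders sum to 3 (valence 4) → 1 H
  atom 9: F (halogen, monovalent) → 0 H
  atom 10: C, bond orders sum to 3 (valence 4) → 1 H
  atom 11: F (halogen, monovalent) → 0 H
  atom 12: C, bond orders sum to 2 (valence 4) → 2 H
  atom 13: C, bond orders sum to 3 (valence 4) → 1 H
  atom 14: F (halogen, monovalent) → 0 H
  atom 15: C, bond orders sum to 1 (valence 4) → 3 H
Total hydrogens: 17.

17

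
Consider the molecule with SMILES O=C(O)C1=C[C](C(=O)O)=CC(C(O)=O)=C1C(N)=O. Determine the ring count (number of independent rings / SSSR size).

1

In SMILES, each pair of matching ring-closure digits denotes one ring-closing bond; the number of such bonds equals the number of independent rings.
Ring-closure bonds here: 1.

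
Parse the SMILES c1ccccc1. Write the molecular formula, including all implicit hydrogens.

Walk through each heavy atom and fill implicit hydrogens from standard valence (C 4, N 3, O 2, S 2, halogen 1); for lowercase aromatic atoms, an aromatic c carries 1 H when it has two neighbours and 0 H with three, and aromatic n carries 0 H:
  atom 1: aromatic c, 2 neighbours → 1 H
  atom 2: aromatic c, 2 neighbours → 1 H
  atom 3: aromatic c, 2 neighbours → 1 H
  atom 4: aromatic c, 2 neighbours → 1 H
  atom 5: aromatic c, 2 neighbours → 1 H
  atom 6: aromatic c, 2 neighbours → 1 H
Totals → C:6, H:6.
In Hill order: C6H6.

C6H6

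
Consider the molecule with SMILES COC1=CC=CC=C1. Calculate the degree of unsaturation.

Molecular formula: C7H8O.
DoU = (2C + 2 + N − H − X) / 2, where X is the halogen count and O/S are ignored.
    = (2·7 + 2 + 0 − 8 − 0) / 2 = 8 / 2 = 4.

4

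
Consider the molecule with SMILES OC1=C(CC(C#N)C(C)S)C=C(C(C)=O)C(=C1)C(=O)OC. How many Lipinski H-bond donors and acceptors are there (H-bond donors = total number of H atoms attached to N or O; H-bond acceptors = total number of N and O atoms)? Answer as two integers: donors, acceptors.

1, 5

Donors: find every N or O and count the H atoms it carries.
  atom 1 (O): bond orders sum to 1 → 1 H
  atom 7 (N): bond orders sum to 3 → 0 H
  atom 15 (O): bond orders sum to 2 → 0 H
  atom 19 (O): bond orders sum to 2 → 0 H
  atom 20 (O): bond orders sum to 2 → 0 H
Lipinski HBD = 1.
Acceptors: N atoms = 1, O atoms = 4 → HBA = 5.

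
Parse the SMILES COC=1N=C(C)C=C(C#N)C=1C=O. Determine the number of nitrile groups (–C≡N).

1

The nitrile motif appears at heavy-atom position 9 in the SMILES.
Other groups present: 1 aldehyde, 1 ether.
Nitrile count: 1.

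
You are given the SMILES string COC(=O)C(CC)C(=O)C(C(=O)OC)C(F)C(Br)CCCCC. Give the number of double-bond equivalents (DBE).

3

Molecular formula: C16H26BrFO5.
DoU = (2C + 2 + N − H − X) / 2, where X is the halogen count and O/S are ignored.
    = (2·16 + 2 + 0 − 26 − 2) / 2 = 6 / 2 = 3.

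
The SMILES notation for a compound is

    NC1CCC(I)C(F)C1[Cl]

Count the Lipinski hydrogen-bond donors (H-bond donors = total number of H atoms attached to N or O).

2

Donors: find every N or O and count the H atoms it carries.
  atom 1 (N): bond orders sum to 1 → 2 H
Lipinski HBD = 2.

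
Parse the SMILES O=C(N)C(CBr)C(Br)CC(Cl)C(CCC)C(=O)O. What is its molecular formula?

C11H18Br2ClNO3

Walk through each heavy atom and fill implicit hydrogens from standard valence (C 4, N 3, O 2, S 2, halogen 1):
  atom 1: O, bond orders sum to 2 (valence 2) → 0 H
  atom 2: C, bond orders sum to 4 (valence 4) → 0 H
  atom 3: N, bond orders sum to 1 (valence 3) → 2 H
  atom 4: C, bond orders sum to 3 (valence 4) → 1 H
  atom 5: C, bond orders sum to 2 (valence 4) → 2 H
  atom 6: Br (halogen, monovalent) → 0 H
  atom 7: C, bond orders sum to 3 (valence 4) → 1 H
  atom 8: Br (halogen, monovalent) → 0 H
  atom 9: C, bond orders sum to 2 (valence 4) → 2 H
  atom 10: C, bond orders sum to 3 (valence 4) → 1 H
  atom 11: Cl (halogen, monovalent) → 0 H
  atom 12: C, bond orders sum to 3 (valence 4) → 1 H
  atom 13: C, bond orders sum to 2 (valence 4) → 2 H
  atom 14: C, bond orders sum to 2 (valence 4) → 2 H
  atom 15: C, bond orders sum to 1 (valence 4) → 3 H
  atom 16: C, bond orders sum to 4 (valence 4) → 0 H
  atom 17: O, bond orders sum to 2 (valence 2) → 0 H
  atom 18: O, bond orders sum to 1 (valence 2) → 1 H
Totals → C:11, H:18, Br:2, Cl:1, N:1, O:3.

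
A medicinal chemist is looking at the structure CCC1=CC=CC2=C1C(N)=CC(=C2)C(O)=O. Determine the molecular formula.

C13H13NO2

Walk through each heavy atom and fill implicit hydrogens from standard valence (C 4, N 3, O 2, S 2, halogen 1):
  atom 1: C, bond orders sum to 1 (valence 4) → 3 H
  atom 2: C, bond orders sum to 2 (valence 4) → 2 H
  atom 3: C, bond orders sum to 4 (valence 4) → 0 H
  atom 4: C, bond orders sum to 3 (valence 4) → 1 H
  atom 5: C, bond orders sum to 3 (valence 4) → 1 H
  atom 6: C, bond orders sum to 3 (valence 4) → 1 H
  atom 7: C, bond orders sum to 4 (valence 4) → 0 H
  atom 8: C, bond orders sum to 4 (valence 4) → 0 H
  atom 9: C, bond orders sum to 4 (valence 4) → 0 H
  atom 10: N, bond orders sum to 1 (valence 3) → 2 H
  atom 11: C, bond orders sum to 3 (valence 4) → 1 H
  atom 12: C, bond orders sum to 4 (valence 4) → 0 H
  atom 13: C, bond orders sum to 3 (valence 4) → 1 H
  atom 14: C, bond orders sum to 4 (valence 4) → 0 H
  atom 15: O, bond orders sum to 1 (valence 2) → 1 H
  atom 16: O, bond orders sum to 2 (valence 2) → 0 H
Totals → C:13, H:13, N:1, O:2.
In Hill order: C13H13NO2.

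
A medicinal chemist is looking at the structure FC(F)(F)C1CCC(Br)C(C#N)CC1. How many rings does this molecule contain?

In SMILES, each pair of matching ring-closure digits denotes one ring-closing bond; the number of such bonds equals the number of independent rings.
Ring-closure bonds here: 1.

1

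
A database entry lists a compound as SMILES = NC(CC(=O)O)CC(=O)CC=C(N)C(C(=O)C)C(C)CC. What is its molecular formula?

Walk through each heavy atom and fill implicit hydrogens from standard valence (C 4, N 3, O 2, S 2, halogen 1):
  atom 1: N, bond orders sum to 1 (valence 3) → 2 H
  atom 2: C, bond orders sum to 3 (valence 4) → 1 H
  atom 3: C, bond orders sum to 2 (valence 4) → 2 H
  atom 4: C, bond orders sum to 4 (valence 4) → 0 H
  atom 5: O, bond orders sum to 2 (valence 2) → 0 H
  atom 6: O, bond orders sum to 1 (valence 2) → 1 H
  atom 7: C, bond orders sum to 2 (valence 4) → 2 H
  atom 8: C, bond orders sum to 4 (valence 4) → 0 H
  atom 9: O, bond orders sum to 2 (valence 2) → 0 H
  atom 10: C, bond orders sum to 2 (valence 4) → 2 H
  atom 11: C, bond orders sum to 3 (valence 4) → 1 H
  atom 12: C, bond orders sum to 4 (valence 4) → 0 H
  atom 13: N, bond orders sum to 1 (valence 3) → 2 H
  atom 14: C, bond orders sum to 3 (valence 4) → 1 H
  atom 15: C, bond orders sum to 4 (valence 4) → 0 H
  atom 16: O, bond orders sum to 2 (valence 2) → 0 H
  atom 17: C, bond orders sum to 1 (valence 4) → 3 H
  atom 18: C, bond orders sum to 3 (valence 4) → 1 H
  atom 19: C, bond orders sum to 1 (valence 4) → 3 H
  atom 20: C, bond orders sum to 2 (valence 4) → 2 H
  atom 21: C, bond orders sum to 1 (valence 4) → 3 H
Totals → C:15, H:26, N:2, O:4.
In Hill order: C15H26N2O4.

C15H26N2O4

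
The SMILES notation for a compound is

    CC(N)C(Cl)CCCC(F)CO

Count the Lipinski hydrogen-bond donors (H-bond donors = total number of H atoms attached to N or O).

3

Donors: find every N or O and count the H atoms it carries.
  atom 3 (N): bond orders sum to 1 → 2 H
  atom 12 (O): bond orders sum to 1 → 1 H
Lipinski HBD = 3.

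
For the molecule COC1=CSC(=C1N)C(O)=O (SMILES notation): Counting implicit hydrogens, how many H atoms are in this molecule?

7

Walk through each heavy atom and fill implicit hydrogens from standard valence (C 4, N 3, O 2, S 2, halogen 1):
  atom 1: C, bond orders sum to 1 (valence 4) → 3 H
  atom 2: O, bond orders sum to 2 (valence 2) → 0 H
  atom 3: C, bond orders sum to 4 (valence 4) → 0 H
  atom 4: C, bond orders sum to 3 (valence 4) → 1 H
  atom 5: S, bond orders sum to 2 (valence 2) → 0 H
  atom 6: C, bond orders sum to 4 (valence 4) → 0 H
  atom 7: C, bond orders sum to 4 (valence 4) → 0 H
  atom 8: N, bond orders sum to 1 (valence 3) → 2 H
  atom 9: C, bond orders sum to 4 (valence 4) → 0 H
  atom 10: O, bond orders sum to 1 (valence 2) → 1 H
  atom 11: O, bond orders sum to 2 (valence 2) → 0 H
Total hydrogens: 7.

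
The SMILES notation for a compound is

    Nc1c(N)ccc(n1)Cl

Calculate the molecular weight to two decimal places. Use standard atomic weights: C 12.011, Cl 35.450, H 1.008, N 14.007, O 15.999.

143.57 g/mol

First, the molecular formula is C5H6ClN3 (counting implicit H from valence).
  C: 5 × 12.011 = 60.055
  Cl: 1 × 35.450 = 35.450
  H: 6 × 1.008 = 6.048
  N: 3 × 14.007 = 42.021
Sum: 5×12.011 + 1×35.450 + 6×1.008 + 3×14.007 = 143.574 → 143.57 g/mol.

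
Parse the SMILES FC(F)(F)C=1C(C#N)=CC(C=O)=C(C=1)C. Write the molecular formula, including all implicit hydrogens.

Walk through each heavy atom and fill implicit hydrogens from standard valence (C 4, N 3, O 2, S 2, halogen 1):
  atom 1: F (halogen, monovalent) → 0 H
  atom 2: C, bond orders sum to 4 (valence 4) → 0 H
  atom 3: F (halogen, monovalent) → 0 H
  atom 4: F (halogen, monovalent) → 0 H
  atom 5: C, bond orders sum to 4 (valence 4) → 0 H
  atom 6: C, bond orders sum to 4 (valence 4) → 0 H
  atom 7: C, bond orders sum to 4 (valence 4) → 0 H
  atom 8: N, bond orders sum to 3 (valence 3) → 0 H
  atom 9: C, bond orders sum to 3 (valence 4) → 1 H
  atom 10: C, bond orders sum to 4 (valence 4) → 0 H
  atom 11: C, bond orders sum to 3 (valence 4) → 1 H
  atom 12: O, bond orders sum to 2 (valence 2) → 0 H
  atom 13: C, bond orders sum to 4 (valence 4) → 0 H
  atom 14: C, bond orders sum to 3 (valence 4) → 1 H
  atom 15: C, bond orders sum to 1 (valence 4) → 3 H
Totals → C:10, H:6, F:3, N:1, O:1.

C10H6F3NO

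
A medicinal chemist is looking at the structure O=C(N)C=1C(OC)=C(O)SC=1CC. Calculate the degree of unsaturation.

Degree of unsaturation = (number of rings) + (number of π bonds).
Ring closures in the SMILES: 1.
π bonds: 3 double bonds (each 1 DoU) → 3 DoU from unsaturation.
Total DoU = 1 + 3 = 4.

4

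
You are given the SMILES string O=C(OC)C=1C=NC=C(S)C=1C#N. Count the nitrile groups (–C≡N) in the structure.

1

The nitrile motif appears at heavy-atom position 12 in the SMILES.
Other groups present: 1 ester, 1 thiol.
Nitrile count: 1.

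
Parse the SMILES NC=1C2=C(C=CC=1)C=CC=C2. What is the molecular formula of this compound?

Walk through each heavy atom and fill implicit hydrogens from standard valence (C 4, N 3, O 2, S 2, halogen 1):
  atom 1: N, bond orders sum to 1 (valence 3) → 2 H
  atom 2: C, bond orders sum to 4 (valence 4) → 0 H
  atom 3: C, bond orders sum to 4 (valence 4) → 0 H
  atom 4: C, bond orders sum to 4 (valence 4) → 0 H
  atom 5: C, bond orders sum to 3 (valence 4) → 1 H
  atom 6: C, bond orders sum to 3 (valence 4) → 1 H
  atom 7: C, bond orders sum to 3 (valence 4) → 1 H
  atom 8: C, bond orders sum to 3 (valence 4) → 1 H
  atom 9: C, bond orders sum to 3 (valence 4) → 1 H
  atom 10: C, bond orders sum to 3 (valence 4) → 1 H
  atom 11: C, bond orders sum to 3 (valence 4) → 1 H
Totals → C:10, H:9, N:1.
In Hill order: C10H9N.

C10H9N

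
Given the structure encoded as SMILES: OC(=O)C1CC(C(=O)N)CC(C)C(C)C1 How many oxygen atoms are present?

3

Scan the SMILES for O atoms (remember two-letter symbols like Cl and Br are single atoms).
Oxygen count: 3.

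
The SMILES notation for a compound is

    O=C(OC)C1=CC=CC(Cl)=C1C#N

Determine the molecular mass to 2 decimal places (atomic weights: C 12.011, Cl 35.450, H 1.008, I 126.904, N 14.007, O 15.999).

195.60 g/mol

First, the molecular formula is C9H6ClNO2 (counting implicit H from valence).
  C: 9 × 12.011 = 108.099
  Cl: 1 × 35.450 = 35.450
  H: 6 × 1.008 = 6.048
  N: 1 × 14.007 = 14.007
  O: 2 × 15.999 = 31.998
Sum: 9×12.011 + 1×35.450 + 6×1.008 + 1×14.007 + 2×15.999 = 195.602 → 195.60 g/mol.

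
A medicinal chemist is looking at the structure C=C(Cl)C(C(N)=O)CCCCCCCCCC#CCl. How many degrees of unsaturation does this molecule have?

Degree of unsaturation = (number of rings) + (number of π bonds).
Ring closures in the SMILES: 0.
π bonds: 2 double bonds (each 1 DoU), 1 triple bond (each 2 DoU) → 4 DoU from unsaturation.
Total DoU = 0 + 4 = 4.

4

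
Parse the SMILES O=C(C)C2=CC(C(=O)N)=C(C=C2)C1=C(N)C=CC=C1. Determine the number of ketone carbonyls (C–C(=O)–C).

The ketone motif appears at heavy-atom position 2 in the SMILES.
Other groups present: 1 amide, 1 primary amine.
Ketone count: 1.

1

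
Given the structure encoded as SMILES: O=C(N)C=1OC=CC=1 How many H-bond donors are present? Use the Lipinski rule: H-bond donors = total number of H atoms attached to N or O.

2

Donors: find every N or O and count the H atoms it carries.
  atom 1 (O): bond orders sum to 2 → 0 H
  atom 3 (N): bond orders sum to 1 → 2 H
  atom 5 (O): bond orders sum to 2 → 0 H
Lipinski HBD = 2.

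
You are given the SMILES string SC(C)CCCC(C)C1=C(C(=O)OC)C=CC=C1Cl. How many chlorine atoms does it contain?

Scan the SMILES for Cl atoms (remember two-letter symbols like Cl and Br are single atoms).
Chlorine count: 1.

1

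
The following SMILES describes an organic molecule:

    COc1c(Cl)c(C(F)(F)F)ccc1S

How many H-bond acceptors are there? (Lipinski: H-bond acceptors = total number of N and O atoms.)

1

N atoms: 0; O atoms: 1.
Lipinski HBA = 0 + 1 = 1.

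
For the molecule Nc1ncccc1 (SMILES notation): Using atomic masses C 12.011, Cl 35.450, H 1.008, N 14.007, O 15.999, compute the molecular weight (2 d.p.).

First, the molecular formula is C5H6N2 (counting implicit H from valence).
  C: 5 × 12.011 = 60.055
  H: 6 × 1.008 = 6.048
  N: 2 × 14.007 = 28.014
Sum: 5×12.011 + 6×1.008 + 2×14.007 = 94.117 → 94.12 g/mol.

94.12 g/mol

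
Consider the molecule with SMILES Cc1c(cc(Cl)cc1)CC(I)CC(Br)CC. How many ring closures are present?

1

In SMILES, each pair of matching ring-closure digits denotes one ring-closing bond; the number of such bonds equals the number of independent rings.
Ring-closure bonds here: 1.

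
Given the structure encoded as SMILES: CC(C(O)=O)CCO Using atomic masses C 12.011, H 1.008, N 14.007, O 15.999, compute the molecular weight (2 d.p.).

118.13 g/mol

First, the molecular formula is C5H10O3 (counting implicit H from valence).
  C: 5 × 12.011 = 60.055
  H: 10 × 1.008 = 10.080
  O: 3 × 15.999 = 47.997
Sum: 5×12.011 + 10×1.008 + 3×15.999 = 118.132 → 118.13 g/mol.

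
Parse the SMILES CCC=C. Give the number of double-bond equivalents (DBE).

Molecular formula: C4H8.
DoU = (2C + 2 + N − H − X) / 2, where X is the halogen count and O/S are ignored.
    = (2·4 + 2 + 0 − 8 − 0) / 2 = 2 / 2 = 1.

1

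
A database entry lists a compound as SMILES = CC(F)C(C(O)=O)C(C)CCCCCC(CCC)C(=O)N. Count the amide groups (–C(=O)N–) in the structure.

1

The amide motif appears at heavy-atom position 19 in the SMILES.
Other groups present: 1 carboxylic acid.
Amide count: 1.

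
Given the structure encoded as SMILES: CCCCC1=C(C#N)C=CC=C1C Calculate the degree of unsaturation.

6

Molecular formula: C12H15N.
DoU = (2C + 2 + N − H − X) / 2, where X is the halogen count and O/S are ignored.
    = (2·12 + 2 + 1 − 15 − 0) / 2 = 12 / 2 = 6.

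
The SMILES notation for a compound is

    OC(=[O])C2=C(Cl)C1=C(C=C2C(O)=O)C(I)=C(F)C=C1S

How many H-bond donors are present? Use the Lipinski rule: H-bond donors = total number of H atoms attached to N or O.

2

Donors: find every N or O and count the H atoms it carries.
  atom 1 (O): bond orders sum to 1 → 1 H
  atom 3 (O): bond orders sum to 2 → 0 H
  atom 12 (O): bond orders sum to 1 → 1 H
  atom 13 (O): bond orders sum to 2 → 0 H
Lipinski HBD = 2.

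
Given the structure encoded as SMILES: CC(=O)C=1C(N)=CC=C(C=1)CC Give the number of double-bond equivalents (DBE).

5

Degree of unsaturation = (number of rings) + (number of π bonds).
Ring closures in the SMILES: 1.
π bonds: 4 double bonds (each 1 DoU) → 4 DoU from unsaturation.
Total DoU = 1 + 4 = 5.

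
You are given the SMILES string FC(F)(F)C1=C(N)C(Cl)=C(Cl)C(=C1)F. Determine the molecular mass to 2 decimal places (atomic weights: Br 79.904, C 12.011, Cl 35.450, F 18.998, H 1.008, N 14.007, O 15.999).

248.00 g/mol

First, the molecular formula is C7H3Cl2F4N (counting implicit H from valence).
  C: 7 × 12.011 = 84.077
  Cl: 2 × 35.450 = 70.900
  F: 4 × 18.998 = 75.992
  H: 3 × 1.008 = 3.024
  N: 1 × 14.007 = 14.007
Sum: 7×12.011 + 2×35.450 + 4×18.998 + 3×1.008 + 1×14.007 = 248.000 → 248.00 g/mol.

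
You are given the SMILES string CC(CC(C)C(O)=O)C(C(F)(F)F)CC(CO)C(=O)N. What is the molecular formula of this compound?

C12H20F3NO4

Walk through each heavy atom and fill implicit hydrogens from standard valence (C 4, N 3, O 2, S 2, halogen 1):
  atom 1: C, bond orders sum to 1 (valence 4) → 3 H
  atom 2: C, bond orders sum to 3 (valence 4) → 1 H
  atom 3: C, bond orders sum to 2 (valence 4) → 2 H
  atom 4: C, bond orders sum to 3 (valence 4) → 1 H
  atom 5: C, bond orders sum to 1 (valence 4) → 3 H
  atom 6: C, bond orders sum to 4 (valence 4) → 0 H
  atom 7: O, bond orders sum to 1 (valence 2) → 1 H
  atom 8: O, bond orders sum to 2 (valence 2) → 0 H
  atom 9: C, bond orders sum to 3 (valence 4) → 1 H
  atom 10: C, bond orders sum to 4 (valence 4) → 0 H
  atom 11: F (halogen, monovalent) → 0 H
  atom 12: F (halogen, monovalent) → 0 H
  atom 13: F (halogen, monovalent) → 0 H
  atom 14: C, bond orders sum to 2 (valence 4) → 2 H
  atom 15: C, bond orders sum to 3 (valence 4) → 1 H
  atom 16: C, bond orders sum to 2 (valence 4) → 2 H
  atom 17: O, bond orders sum to 1 (valence 2) → 1 H
  atom 18: C, bond orders sum to 4 (valence 4) → 0 H
  atom 19: O, bond orders sum to 2 (valence 2) → 0 H
  atom 20: N, bond orders sum to 1 (valence 3) → 2 H
Totals → C:12, H:20, F:3, N:1, O:4.
In Hill order: C12H20F3NO4.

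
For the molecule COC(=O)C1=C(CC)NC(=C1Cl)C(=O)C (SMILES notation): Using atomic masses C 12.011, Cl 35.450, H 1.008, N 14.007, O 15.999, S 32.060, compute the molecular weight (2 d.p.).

First, the molecular formula is C10H12ClNO3 (counting implicit H from valence).
  C: 10 × 12.011 = 120.110
  Cl: 1 × 35.450 = 35.450
  H: 12 × 1.008 = 12.096
  N: 1 × 14.007 = 14.007
  O: 3 × 15.999 = 47.997
Sum: 10×12.011 + 1×35.450 + 12×1.008 + 1×14.007 + 3×15.999 = 229.660 → 229.66 g/mol.

229.66 g/mol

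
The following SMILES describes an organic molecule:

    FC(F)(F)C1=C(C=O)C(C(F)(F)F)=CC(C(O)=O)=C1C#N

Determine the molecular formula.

C11H3F6NO3

Walk through each heavy atom and fill implicit hydrogens from standard valence (C 4, N 3, O 2, S 2, halogen 1):
  atom 1: F (halogen, monovalent) → 0 H
  atom 2: C, bond orders sum to 4 (valence 4) → 0 H
  atom 3: F (halogen, monovalent) → 0 H
  atom 4: F (halogen, monovalent) → 0 H
  atom 5: C, bond orders sum to 4 (valence 4) → 0 H
  atom 6: C, bond orders sum to 4 (valence 4) → 0 H
  atom 7: C, bond orders sum to 3 (valence 4) → 1 H
  atom 8: O, bond orders sum to 2 (valence 2) → 0 H
  atom 9: C, bond orders sum to 4 (valence 4) → 0 H
  atom 10: C, bond orders sum to 4 (valence 4) → 0 H
  atom 11: F (halogen, monovalent) → 0 H
  atom 12: F (halogen, monovalent) → 0 H
  atom 13: F (halogen, monovalent) → 0 H
  atom 14: C, bond orders sum to 3 (valence 4) → 1 H
  atom 15: C, bond orders sum to 4 (valence 4) → 0 H
  atom 16: C, bond orders sum to 4 (valence 4) → 0 H
  atom 17: O, bond orders sum to 1 (valence 2) → 1 H
  atom 18: O, bond orders sum to 2 (valence 2) → 0 H
  atom 19: C, bond orders sum to 4 (valence 4) → 0 H
  atom 20: C, bond orders sum to 4 (valence 4) → 0 H
  atom 21: N, bond orders sum to 3 (valence 3) → 0 H
Totals → C:11, H:3, F:6, N:1, O:3.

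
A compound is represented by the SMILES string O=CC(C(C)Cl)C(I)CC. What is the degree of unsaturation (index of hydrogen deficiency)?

Degree of unsaturation = (number of rings) + (number of π bonds).
Ring closures in the SMILES: 0.
π bonds: 1 double bond (each 1 DoU) → 1 DoU from unsaturation.
Total DoU = 0 + 1 = 1.

1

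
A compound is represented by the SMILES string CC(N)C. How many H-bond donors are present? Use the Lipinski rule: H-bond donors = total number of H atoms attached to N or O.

Donors: find every N or O and count the H atoms it carries.
  atom 3 (N): bond orders sum to 1 → 2 H
Lipinski HBD = 2.

2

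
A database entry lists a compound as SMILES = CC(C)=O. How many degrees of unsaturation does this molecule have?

Molecular formula: C3H6O.
DoU = (2C + 2 + N − H − X) / 2, where X is the halogen count and O/S are ignored.
    = (2·3 + 2 + 0 − 6 − 0) / 2 = 2 / 2 = 1.

1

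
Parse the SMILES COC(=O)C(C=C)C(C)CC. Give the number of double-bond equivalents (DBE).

Molecular formula: C9H16O2.
DoU = (2C + 2 + N − H − X) / 2, where X is the halogen count and O/S are ignored.
    = (2·9 + 2 + 0 − 16 − 0) / 2 = 4 / 2 = 2.

2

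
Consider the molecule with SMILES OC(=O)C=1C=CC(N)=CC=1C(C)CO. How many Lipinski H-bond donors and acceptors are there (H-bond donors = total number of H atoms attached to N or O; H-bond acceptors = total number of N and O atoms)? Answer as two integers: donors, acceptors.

4, 4

Donors: find every N or O and count the H atoms it carries.
  atom 1 (O): bond orders sum to 1 → 1 H
  atom 3 (O): bond orders sum to 2 → 0 H
  atom 8 (N): bond orders sum to 1 → 2 H
  atom 14 (O): bond orders sum to 1 → 1 H
Lipinski HBD = 4.
Acceptors: N atoms = 1, O atoms = 3 → HBA = 4.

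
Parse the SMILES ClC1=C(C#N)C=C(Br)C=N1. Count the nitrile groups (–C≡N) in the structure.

The nitrile motif appears at heavy-atom position 4 in the SMILES.
Nitrile count: 1.

1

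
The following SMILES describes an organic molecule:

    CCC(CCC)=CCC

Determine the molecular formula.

Walk through each heavy atom and fill implicit hydrogens from standard valence (C 4, N 3, O 2, S 2, halogen 1):
  atom 1: C, bond orders sum to 1 (valence 4) → 3 H
  atom 2: C, bond orders sum to 2 (valence 4) → 2 H
  atom 3: C, bond orders sum to 4 (valence 4) → 0 H
  atom 4: C, bond orders sum to 2 (valence 4) → 2 H
  atom 5: C, bond orders sum to 2 (valence 4) → 2 H
  atom 6: C, bond orders sum to 1 (valence 4) → 3 H
  atom 7: C, bond orders sum to 3 (valence 4) → 1 H
  atom 8: C, bond orders sum to 2 (valence 4) → 2 H
  atom 9: C, bond orders sum to 1 (valence 4) → 3 H
Totals → C:9, H:18.
In Hill order: C9H18.

C9H18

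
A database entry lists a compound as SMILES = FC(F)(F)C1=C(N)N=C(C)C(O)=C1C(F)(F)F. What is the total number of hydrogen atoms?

6

Walk through each heavy atom and fill implicit hydrogens from standard valence (C 4, N 3, O 2, S 2, halogen 1):
  atom 1: F (halogen, monovalent) → 0 H
  atom 2: C, bond orders sum to 4 (valence 4) → 0 H
  atom 3: F (halogen, monovalent) → 0 H
  atom 4: F (halogen, monovalent) → 0 H
  atom 5: C, bond orders sum to 4 (valence 4) → 0 H
  atom 6: C, bond orders sum to 4 (valence 4) → 0 H
  atom 7: N, bond orders sum to 1 (valence 3) → 2 H
  atom 8: N, bond orders sum to 3 (valence 3) → 0 H
  atom 9: C, bond orders sum to 4 (valence 4) → 0 H
  atom 10: C, bond orders sum to 1 (valence 4) → 3 H
  atom 11: C, bond orders sum to 4 (valence 4) → 0 H
  atom 12: O, bond orders sum to 1 (valence 2) → 1 H
  atom 13: C, bond orders sum to 4 (valence 4) → 0 H
  atom 14: C, bond orders sum to 4 (valence 4) → 0 H
  atom 15: F (halogen, monovalent) → 0 H
  atom 16: F (halogen, monovalent) → 0 H
  atom 17: F (halogen, monovalent) → 0 H
Total hydrogens: 6.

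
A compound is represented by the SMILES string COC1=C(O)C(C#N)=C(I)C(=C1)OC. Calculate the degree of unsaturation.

Molecular formula: C9H8INO3.
DoU = (2C + 2 + N − H − X) / 2, where X is the halogen count and O/S are ignored.
    = (2·9 + 2 + 1 − 8 − 1) / 2 = 12 / 2 = 6.

6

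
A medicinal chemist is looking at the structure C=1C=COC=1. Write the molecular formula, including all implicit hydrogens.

C4H4O

Walk through each heavy atom and fill implicit hydrogens from standard valence (C 4, N 3, O 2, S 2, halogen 1):
  atom 1: C, bond orders sum to 3 (valence 4) → 1 H
  atom 2: C, bond orders sum to 3 (valence 4) → 1 H
  atom 3: C, bond orders sum to 3 (valence 4) → 1 H
  atom 4: O, bond orders sum to 2 (valence 2) → 0 H
  atom 5: C, bond orders sum to 3 (valence 4) → 1 H
Totals → C:4, H:4, O:1.
In Hill order: C4H4O.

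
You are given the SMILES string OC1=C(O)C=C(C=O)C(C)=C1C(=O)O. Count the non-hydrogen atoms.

Every atom symbol written in the SMILES (organic subset) is one heavy atom; implicit H are not written.
Heavy atoms by element → C:9, O:5.
Total: 14.

14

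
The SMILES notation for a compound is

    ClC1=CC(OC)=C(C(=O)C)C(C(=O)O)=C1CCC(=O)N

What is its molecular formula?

Walk through each heavy atom and fill implicit hydrogens from standard valence (C 4, N 3, O 2, S 2, halogen 1):
  atom 1: Cl (halogen, monovalent) → 0 H
  atom 2: C, bond orders sum to 4 (valence 4) → 0 H
  atom 3: C, bond orders sum to 3 (valence 4) → 1 H
  atom 4: C, bond orders sum to 4 (valence 4) → 0 H
  atom 5: O, bond orders sum to 2 (valence 2) → 0 H
  atom 6: C, bond orders sum to 1 (valence 4) → 3 H
  atom 7: C, bond orders sum to 4 (valence 4) → 0 H
  atom 8: C, bond orders sum to 4 (valence 4) → 0 H
  atom 9: O, bond orders sum to 2 (valence 2) → 0 H
  atom 10: C, bond orders sum to 1 (valence 4) → 3 H
  atom 11: C, bond orders sum to 4 (valence 4) → 0 H
  atom 12: C, bond orders sum to 4 (valence 4) → 0 H
  atom 13: O, bond orders sum to 2 (valence 2) → 0 H
  atom 14: O, bond orders sum to 1 (valence 2) → 1 H
  atom 15: C, bond orders sum to 4 (valence 4) → 0 H
  atom 16: C, bond orders sum to 2 (valence 4) → 2 H
  atom 17: C, bond orders sum to 2 (valence 4) → 2 H
  atom 18: C, bond orders sum to 4 (valence 4) → 0 H
  atom 19: O, bond orders sum to 2 (valence 2) → 0 H
  atom 20: N, bond orders sum to 1 (valence 3) → 2 H
Totals → C:13, H:14, Cl:1, N:1, O:5.

C13H14ClNO5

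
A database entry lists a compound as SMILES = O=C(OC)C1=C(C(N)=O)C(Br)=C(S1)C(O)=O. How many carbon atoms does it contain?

8

Count every carbon token in the SMILES (each C, including those in ring-closure positions and inside branches).
Carbon count: 8.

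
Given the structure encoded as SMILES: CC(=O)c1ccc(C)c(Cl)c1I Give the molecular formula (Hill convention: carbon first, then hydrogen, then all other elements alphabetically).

Walk through each heavy atom and fill implicit hydrogens from standard valence (C 4, N 3, O 2, S 2, halogen 1); for lowercase aromatic atoms, an aromatic c carries 1 H when it has two neighbours and 0 H with three, and aromatic n carries 0 H:
  atom 1: C, bond orders sum to 1 (valence 4) → 3 H
  atom 2: C, bond orders sum to 4 (valence 4) → 0 H
  atom 3: O, bond orders sum to 2 (valence 2) → 0 H
  atom 4: aromatic c, 3 neighbours → 0 H
  atom 5: aromatic c, 2 neighbours → 1 H
  atom 6: aromatic c, 2 neighbours → 1 H
  atom 7: aromatic c, 3 neighbours → 0 H
  atom 8: C, bond orders sum to 1 (valence 4) → 3 H
  atom 9: aromatic c, 3 neighbours → 0 H
  atom 10: Cl (halogen, monovalent) → 0 H
  atom 11: aromatic c, 3 neighbours → 0 H
  atom 12: I (halogen, monovalent) → 0 H
Totals → C:9, H:8, Cl:1, I:1, O:1.
In Hill order: C9H8ClIO.

C9H8ClIO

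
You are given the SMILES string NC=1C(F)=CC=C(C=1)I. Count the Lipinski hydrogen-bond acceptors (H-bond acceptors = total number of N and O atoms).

1

N atoms: 1; O atoms: 0.
Lipinski HBA = 1 + 0 = 1.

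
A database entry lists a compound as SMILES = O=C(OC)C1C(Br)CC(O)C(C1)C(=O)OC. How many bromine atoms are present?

1

Scan the SMILES for Br atoms (remember two-letter symbols like Cl and Br are single atoms).
Bromine count: 1.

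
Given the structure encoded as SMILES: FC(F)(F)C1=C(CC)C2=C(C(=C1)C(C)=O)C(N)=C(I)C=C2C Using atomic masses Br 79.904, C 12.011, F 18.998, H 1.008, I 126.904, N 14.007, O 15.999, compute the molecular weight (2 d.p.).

421.20 g/mol

First, the molecular formula is C16H15F3INO (counting implicit H from valence).
  C: 16 × 12.011 = 192.176
  F: 3 × 18.998 = 56.994
  H: 15 × 1.008 = 15.120
  I: 1 × 126.904 = 126.904
  N: 1 × 14.007 = 14.007
  O: 1 × 15.999 = 15.999
Sum: 16×12.011 + 3×18.998 + 15×1.008 + 1×126.904 + 1×14.007 + 1×15.999 = 421.200 → 421.20 g/mol.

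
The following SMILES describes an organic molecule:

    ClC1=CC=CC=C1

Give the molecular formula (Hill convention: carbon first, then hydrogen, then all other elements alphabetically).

Walk through each heavy atom and fill implicit hydrogens from standard valence (C 4, N 3, O 2, S 2, halogen 1):
  atom 1: Cl (halogen, monovalent) → 0 H
  atom 2: C, bond orders sum to 4 (valence 4) → 0 H
  atom 3: C, bond orders sum to 3 (valence 4) → 1 H
  atom 4: C, bond orders sum to 3 (valence 4) → 1 H
  atom 5: C, bond orders sum to 3 (valence 4) → 1 H
  atom 6: C, bond orders sum to 3 (valence 4) → 1 H
  atom 7: C, bond orders sum to 3 (valence 4) → 1 H
Totals → C:6, H:5, Cl:1.

C6H5Cl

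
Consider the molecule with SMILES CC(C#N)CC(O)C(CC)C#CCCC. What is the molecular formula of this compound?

C13H21NO

Walk through each heavy atom and fill implicit hydrogens from standard valence (C 4, N 3, O 2, S 2, halogen 1):
  atom 1: C, bond orders sum to 1 (valence 4) → 3 H
  atom 2: C, bond orders sum to 3 (valence 4) → 1 H
  atom 3: C, bond orders sum to 4 (valence 4) → 0 H
  atom 4: N, bond orders sum to 3 (valence 3) → 0 H
  atom 5: C, bond orders sum to 2 (valence 4) → 2 H
  atom 6: C, bond orders sum to 3 (valence 4) → 1 H
  atom 7: O, bond orders sum to 1 (valence 2) → 1 H
  atom 8: C, bond orders sum to 3 (valence 4) → 1 H
  atom 9: C, bond orders sum to 2 (valence 4) → 2 H
  atom 10: C, bond orders sum to 1 (valence 4) → 3 H
  atom 11: C, bond orders sum to 4 (valence 4) → 0 H
  atom 12: C, bond orders sum to 4 (valence 4) → 0 H
  atom 13: C, bond orders sum to 2 (valence 4) → 2 H
  atom 14: C, bond orders sum to 2 (valence 4) → 2 H
  atom 15: C, bond orders sum to 1 (valence 4) → 3 H
Totals → C:13, H:21, N:1, O:1.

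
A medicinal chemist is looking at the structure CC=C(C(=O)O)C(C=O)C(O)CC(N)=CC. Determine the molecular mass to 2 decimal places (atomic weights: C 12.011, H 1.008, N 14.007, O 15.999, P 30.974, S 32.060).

227.26 g/mol

First, the molecular formula is C11H17NO4 (counting implicit H from valence).
  C: 11 × 12.011 = 132.121
  H: 17 × 1.008 = 17.136
  N: 1 × 14.007 = 14.007
  O: 4 × 15.999 = 63.996
Sum: 11×12.011 + 17×1.008 + 1×14.007 + 4×15.999 = 227.260 → 227.26 g/mol.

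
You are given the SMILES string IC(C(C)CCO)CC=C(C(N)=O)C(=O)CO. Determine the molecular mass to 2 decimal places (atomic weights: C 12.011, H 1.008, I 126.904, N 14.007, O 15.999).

355.17 g/mol

First, the molecular formula is C11H18INO4 (counting implicit H from valence).
  C: 11 × 12.011 = 132.121
  H: 18 × 1.008 = 18.144
  I: 1 × 126.904 = 126.904
  N: 1 × 14.007 = 14.007
  O: 4 × 15.999 = 63.996
Sum: 11×12.011 + 18×1.008 + 1×126.904 + 1×14.007 + 4×15.999 = 355.172 → 355.17 g/mol.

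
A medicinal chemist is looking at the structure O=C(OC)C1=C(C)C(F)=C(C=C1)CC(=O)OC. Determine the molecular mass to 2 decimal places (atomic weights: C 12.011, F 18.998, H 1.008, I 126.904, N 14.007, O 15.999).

240.23 g/mol

First, the molecular formula is C12H13FO4 (counting implicit H from valence).
  C: 12 × 12.011 = 144.132
  F: 1 × 18.998 = 18.998
  H: 13 × 1.008 = 13.104
  O: 4 × 15.999 = 63.996
Sum: 12×12.011 + 1×18.998 + 13×1.008 + 4×15.999 = 240.230 → 240.23 g/mol.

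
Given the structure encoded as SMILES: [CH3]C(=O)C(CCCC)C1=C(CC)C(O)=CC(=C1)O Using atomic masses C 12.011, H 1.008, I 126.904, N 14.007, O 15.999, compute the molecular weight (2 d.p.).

First, the molecular formula is C15H22O3 (counting implicit H from valence).
  C: 15 × 12.011 = 180.165
  H: 22 × 1.008 = 22.176
  O: 3 × 15.999 = 47.997
Sum: 15×12.011 + 22×1.008 + 3×15.999 = 250.338 → 250.34 g/mol.

250.34 g/mol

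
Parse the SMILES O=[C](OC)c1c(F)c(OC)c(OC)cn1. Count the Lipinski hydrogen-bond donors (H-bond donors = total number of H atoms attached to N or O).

Donors: find every N or O and count the H atoms it carries.
  atom 1 (O): bond orders sum to 2 → 0 H
  atom 3 (O): bond orders sum to 2 → 0 H
  atom 9 (O): bond orders sum to 2 → 0 H
  atom 12 (O): bond orders sum to 2 → 0 H
  atom 15 (N): bond orders sum to 3 → 0 H
Lipinski HBD = 0.

0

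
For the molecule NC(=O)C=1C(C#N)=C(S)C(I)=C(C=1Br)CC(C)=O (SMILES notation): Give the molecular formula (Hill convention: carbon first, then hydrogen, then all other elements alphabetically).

C11H8BrIN2O2S

Walk through each heavy atom and fill implicit hydrogens from standard valence (C 4, N 3, O 2, S 2, halogen 1):
  atom 1: N, bond orders sum to 1 (valence 3) → 2 H
  atom 2: C, bond orders sum to 4 (valence 4) → 0 H
  atom 3: O, bond orders sum to 2 (valence 2) → 0 H
  atom 4: C, bond orders sum to 4 (valence 4) → 0 H
  atom 5: C, bond orders sum to 4 (valence 4) → 0 H
  atom 6: C, bond orders sum to 4 (valence 4) → 0 H
  atom 7: N, bond orders sum to 3 (valence 3) → 0 H
  atom 8: C, bond orders sum to 4 (valence 4) → 0 H
  atom 9: S, bond orders sum to 1 (valence 2) → 1 H
  atom 10: C, bond orders sum to 4 (valence 4) → 0 H
  atom 11: I (halogen, monovalent) → 0 H
  atom 12: C, bond orders sum to 4 (valence 4) → 0 H
  atom 13: C, bond orders sum to 4 (valence 4) → 0 H
  atom 14: Br (halogen, monovalent) → 0 H
  atom 15: C, bond orders sum to 2 (valence 4) → 2 H
  atom 16: C, bond orders sum to 4 (valence 4) → 0 H
  atom 17: C, bond orders sum to 1 (valence 4) → 3 H
  atom 18: O, bond orders sum to 2 (valence 2) → 0 H
Totals → C:11, H:8, Br:1, I:1, N:2, O:2, S:1.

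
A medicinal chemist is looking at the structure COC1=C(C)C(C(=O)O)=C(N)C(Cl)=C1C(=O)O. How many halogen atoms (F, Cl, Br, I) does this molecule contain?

1

Halogen atoms appear at heavy-atom position 13 (1×Cl).
Other groups present: 2 carboxylic acid, 1 ether, 1 primary amine.
Halogen count: 1.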